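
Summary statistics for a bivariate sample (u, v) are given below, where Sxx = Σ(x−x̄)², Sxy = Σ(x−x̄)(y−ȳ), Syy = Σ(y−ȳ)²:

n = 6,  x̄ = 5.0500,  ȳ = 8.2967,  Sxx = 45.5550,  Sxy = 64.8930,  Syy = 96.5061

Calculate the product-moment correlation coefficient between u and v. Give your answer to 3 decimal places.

r = Sxy/√(Sxx·Syy) = 64.893/√(4396.335385) = 64.893/66.304867 = 0.978706

0.979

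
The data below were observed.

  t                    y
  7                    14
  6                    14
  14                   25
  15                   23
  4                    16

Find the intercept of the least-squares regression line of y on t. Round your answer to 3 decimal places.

n = 5, Σx = 46, Σy = 92, Σxy = 941, Σx² = 522
Sxx = Σx² − (Σx)²/n = 522 − 423.2 = 98.8
Sxy = Σxy − (Σx)(Σy)/n = 941 − 846.4 = 94.6
b = Sxy/Sxx = 94.6/98.8 = 0.957490
a = ȳ − b·x̄ = 18.4 − 0.957490·9.2 = 9.591093

9.591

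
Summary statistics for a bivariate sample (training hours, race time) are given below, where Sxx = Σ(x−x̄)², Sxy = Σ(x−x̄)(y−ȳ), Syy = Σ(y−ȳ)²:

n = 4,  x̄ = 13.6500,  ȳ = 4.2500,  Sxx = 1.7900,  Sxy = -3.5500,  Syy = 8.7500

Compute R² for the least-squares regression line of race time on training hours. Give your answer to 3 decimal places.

0.805

R² = Sxy²/(Sxx·Syy) = (-3.55)²/(1.79·8.75) = 0.804629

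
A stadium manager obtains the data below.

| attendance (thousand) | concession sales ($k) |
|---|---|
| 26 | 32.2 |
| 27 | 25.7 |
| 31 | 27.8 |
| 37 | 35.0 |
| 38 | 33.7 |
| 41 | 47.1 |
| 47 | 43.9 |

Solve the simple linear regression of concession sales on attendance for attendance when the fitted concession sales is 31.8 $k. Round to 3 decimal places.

n = 7, Σx = 247, Σy = 245.4, Σxy = 8962.9, Σx² = 9069
Sxx = Σx² − (Σx)²/n = 9069 − 8715.571429 = 353.428571
Sxy = Σxy − (Σx)(Σy)/n = 8962.9 − 8659.114286 = 303.785714
b = Sxy/Sxx = 303.785714/353.428571 = 0.859539
a = ȳ − b·x̄ = 35.057143 − 0.859539·35.285714 = 4.727688
Set a + b·x = 31.8: x = (31.8 − 4.727688) / 0.859539 = 31.496308

31.496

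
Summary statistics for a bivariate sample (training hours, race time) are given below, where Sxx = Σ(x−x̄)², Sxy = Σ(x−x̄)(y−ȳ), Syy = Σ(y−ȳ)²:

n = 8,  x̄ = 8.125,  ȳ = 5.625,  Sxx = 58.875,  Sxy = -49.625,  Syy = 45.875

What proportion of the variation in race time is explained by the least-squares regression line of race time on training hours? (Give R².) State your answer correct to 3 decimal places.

R² = Sxy²/(Sxx·Syy) = (-49.625)²/(58.875·45.875) = 0.911788

0.912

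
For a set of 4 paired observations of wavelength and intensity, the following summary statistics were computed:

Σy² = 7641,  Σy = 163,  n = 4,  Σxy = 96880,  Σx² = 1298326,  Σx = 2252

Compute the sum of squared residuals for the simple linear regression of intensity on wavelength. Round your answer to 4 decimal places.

Sxx = Σx² − (Σx)²/n = 1298326 − 1267876 = 30450
Sxy = Σxy − (Σx)(Σy)/n = 96880 − 91769 = 5111
Syy = Σy² − (Σy)²/n = 7641 − 6642.25 = 998.75
b = Sxy/Sxx = 5111/30450 = 0.167849
SSE = Syy − b·Sxy = 998.75 − 0.167849·5111 = 140.874105

140.8741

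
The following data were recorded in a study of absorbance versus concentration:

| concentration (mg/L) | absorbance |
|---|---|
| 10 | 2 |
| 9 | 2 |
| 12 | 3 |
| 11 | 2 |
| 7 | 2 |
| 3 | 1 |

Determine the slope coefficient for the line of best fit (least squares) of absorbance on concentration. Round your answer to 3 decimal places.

0.169

n = 6, Σx = 52, Σy = 12, Σxy = 113, Σx² = 504
Sxx = Σx² − (Σx)²/n = 504 − 450.666667 = 53.333333
Sxy = Σxy − (Σx)(Σy)/n = 113 − 104 = 9
b = Sxy/Sxx = 9/53.333333 = 0.16875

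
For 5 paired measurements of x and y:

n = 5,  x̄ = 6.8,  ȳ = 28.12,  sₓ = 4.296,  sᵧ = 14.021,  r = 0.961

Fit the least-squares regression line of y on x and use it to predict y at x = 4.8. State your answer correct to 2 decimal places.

b = r · sᵧ/sₓ = 0.961 · 14.021/4.296 = 3.136448
a = ȳ − b·x̄ = 28.12 − 3.136448·6.8 = 6.792153
ŷ(4.8) = a + b·4.8 = 6.792153 + 3.136448·4.8 = 21.847104

21.85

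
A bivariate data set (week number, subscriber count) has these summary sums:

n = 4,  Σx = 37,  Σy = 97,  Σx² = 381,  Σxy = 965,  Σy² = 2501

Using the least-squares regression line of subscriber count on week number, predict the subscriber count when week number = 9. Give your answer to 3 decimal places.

Sxx = Σx² − (Σx)²/n = 381 − 342.25 = 38.75
Sxy = Σxy − (Σx)(Σy)/n = 965 − 897.25 = 67.75
b = Sxy/Sxx = 67.75/38.75 = 1.748387
a = ȳ − b·x̄ = 24.25 − 1.748387·9.25 = 8.077419
ŷ(9) = a + b·9 = 8.077419 + 1.748387·9 = 23.812903

23.813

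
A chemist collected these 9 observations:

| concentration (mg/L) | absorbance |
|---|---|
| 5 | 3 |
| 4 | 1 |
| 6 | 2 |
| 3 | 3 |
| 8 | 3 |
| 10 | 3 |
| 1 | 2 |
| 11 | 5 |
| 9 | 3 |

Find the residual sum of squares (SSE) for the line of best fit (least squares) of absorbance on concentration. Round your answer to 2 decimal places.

n = 9, Σx = 57, Σy = 25, Σxy = 178, Σx² = 453, Σy² = 79
Sxx = Σx² − (Σx)²/n = 453 − 361 = 92
Sxy = Σxy − (Σx)(Σy)/n = 178 − 158.333333 = 19.666667
Syy = Σy² − (Σy)²/n = 79 − 69.444444 = 9.555556
b = Sxy/Sxx = 19.666667/92 = 0.213768
SSE = Syy − b·Sxy = 9.555556 − 0.213768·19.666667 = 5.351449

5.35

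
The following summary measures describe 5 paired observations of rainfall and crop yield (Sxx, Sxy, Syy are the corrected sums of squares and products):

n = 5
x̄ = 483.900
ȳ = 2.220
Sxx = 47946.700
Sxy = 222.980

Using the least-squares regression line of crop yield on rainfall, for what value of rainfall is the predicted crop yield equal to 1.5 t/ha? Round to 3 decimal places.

b = Sxy/Sxx = 222.98/47946.7 = 0.004651
a = ȳ − b·x̄ = 2.22 − 0.004651·483.9 = -0.030416
Set a + b·x = 1.5: x = (1.5 − (-0.030416)) / 0.004651 = 329.080626

329.081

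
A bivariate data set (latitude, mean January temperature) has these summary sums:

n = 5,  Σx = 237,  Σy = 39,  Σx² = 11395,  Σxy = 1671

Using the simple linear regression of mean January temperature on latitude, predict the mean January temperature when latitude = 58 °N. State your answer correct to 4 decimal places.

-3.8784

Sxx = Σx² − (Σx)²/n = 11395 − 11233.8 = 161.2
Sxy = Σxy − (Σx)(Σy)/n = 1671 − 1848.6 = -177.6
b = Sxy/Sxx = -177.6/161.2 = -1.101737
a = ȳ − b·x̄ = 7.8 − (-1.101737)·47.4 = 60.022333
ŷ(58) = a + b·58 = 60.022333 + (-1.101737)·58 = -3.878412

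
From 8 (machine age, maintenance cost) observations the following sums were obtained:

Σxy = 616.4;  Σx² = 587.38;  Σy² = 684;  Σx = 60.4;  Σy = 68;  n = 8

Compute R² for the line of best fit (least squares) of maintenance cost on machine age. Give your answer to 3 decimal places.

0.762

Sxx = Σx² − (Σx)²/n = 587.38 − 456.02 = 131.36
Sxy = Σxy − (Σx)(Σy)/n = 616.4 − 513.4 = 103
Syy = Σy² − (Σy)²/n = 684 − 578 = 106
R² = Sxy²/(Sxx·Syy) = (103)²/(131.36·106) = 0.761913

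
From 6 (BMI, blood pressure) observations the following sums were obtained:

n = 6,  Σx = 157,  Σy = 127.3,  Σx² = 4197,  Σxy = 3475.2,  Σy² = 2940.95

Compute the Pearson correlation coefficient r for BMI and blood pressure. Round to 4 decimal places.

0.9873

Sxx = Σx² − (Σx)²/n = 4197 − 4108.166667 = 88.833333
Sxy = Σxy − (Σx)(Σy)/n = 3475.2 − 3331.016667 = 144.183333
Syy = Σy² − (Σy)²/n = 2940.95 − 2700.881667 = 240.068333
r = Sxy/√(Sxx·Syy) = 144.183333/√(21326.070278) = 144.183333/146.034483 = 0.987324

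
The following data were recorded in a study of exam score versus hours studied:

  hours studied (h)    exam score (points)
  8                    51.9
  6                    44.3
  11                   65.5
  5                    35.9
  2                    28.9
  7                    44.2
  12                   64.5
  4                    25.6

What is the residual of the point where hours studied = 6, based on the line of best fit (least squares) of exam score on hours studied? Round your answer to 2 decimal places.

n = 8, Σx = 55, Σy = 360.8, Σxy = 2824.6, Σx² = 459
Sxx = Σx² − (Σx)²/n = 459 − 378.125 = 80.875
Sxy = Σxy − (Σx)(Σy)/n = 2824.6 − 2480.5 = 344.1
b = Sxy/Sxx = 344.1/80.875 = 4.254714
a = ȳ − b·x̄ = 45.1 − 4.254714·6.875 = 15.848841
ŷ(6) = 15.848841 + 4.254714·6 = 41.377125
residual = y − ŷ = 44.3 − 41.377125 = 2.922875

2.92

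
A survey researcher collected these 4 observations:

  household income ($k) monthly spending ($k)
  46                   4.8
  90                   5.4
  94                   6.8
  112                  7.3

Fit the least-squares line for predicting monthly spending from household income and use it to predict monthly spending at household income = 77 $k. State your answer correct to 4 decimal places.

5.7648

n = 4, Σx = 342, Σy = 24.3, Σxy = 2163.6, Σx² = 31596
Sxx = Σx² − (Σx)²/n = 31596 − 29241 = 2355
Sxy = Σxy − (Σx)(Σy)/n = 2163.6 − 2077.65 = 85.95
b = Sxy/Sxx = 85.95/2355 = 0.036497
a = ȳ − b·x̄ = 6.075 − 0.036497·85.5 = 2.954522
ŷ(77) = a + b·77 = 2.954522 + 0.036497·77 = 5.764777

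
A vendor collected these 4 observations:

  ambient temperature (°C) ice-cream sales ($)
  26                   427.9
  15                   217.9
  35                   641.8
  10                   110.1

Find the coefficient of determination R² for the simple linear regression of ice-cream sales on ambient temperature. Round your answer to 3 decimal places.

0.998

n = 4, Σx = 86, Σy = 1397.7, Σxy = 37957.9, Σx² = 2226, Σy² = 654608.07
Sxx = Σx² − (Σx)²/n = 2226 − 1849 = 377
Sxy = Σxy − (Σx)(Σy)/n = 37957.9 − 30050.55 = 7907.35
Syy = Σy² − (Σy)²/n = 654608.07 − 488391.3225 = 166216.7475
R² = Sxy²/(Sxx·Syy) = (7907.35)²/(377·166216.7475) = 0.997805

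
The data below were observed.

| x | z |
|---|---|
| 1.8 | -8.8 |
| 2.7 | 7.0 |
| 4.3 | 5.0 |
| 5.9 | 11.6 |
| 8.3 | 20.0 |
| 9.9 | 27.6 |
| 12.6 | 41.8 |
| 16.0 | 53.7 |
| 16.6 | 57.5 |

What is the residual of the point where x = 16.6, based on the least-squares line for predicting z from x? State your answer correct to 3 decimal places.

0.896

n = 9, Σx = 78.1, Σy = 215.4, Σxy = 2872.62, Σx² = 921.05
Sxx = Σx² − (Σx)²/n = 921.05 − 677.734444 = 243.315556
Sxy = Σxy − (Σx)(Σy)/n = 2872.62 − 1869.193333 = 1003.426667
b = Sxy/Sxx = 1003.426667/243.315556 = 4.123973
a = ȳ − b·x̄ = 23.933333 − 4.123973·8.677778 = -11.853584
ŷ(16.6) = -11.853584 + 4.123973·16.6 = 56.604360
residual = y − ŷ = 57.5 − 56.604360 = 0.895640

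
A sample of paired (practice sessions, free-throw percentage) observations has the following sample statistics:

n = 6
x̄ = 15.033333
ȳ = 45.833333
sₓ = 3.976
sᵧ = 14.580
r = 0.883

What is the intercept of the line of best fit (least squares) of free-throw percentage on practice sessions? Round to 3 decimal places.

-2.844

b = r · sᵧ/sₓ = 0.883 · 14.58/3.976 = 3.237963
a = ȳ − b·x̄ = 45.833333 − 3.237963·15.033333 = -2.844040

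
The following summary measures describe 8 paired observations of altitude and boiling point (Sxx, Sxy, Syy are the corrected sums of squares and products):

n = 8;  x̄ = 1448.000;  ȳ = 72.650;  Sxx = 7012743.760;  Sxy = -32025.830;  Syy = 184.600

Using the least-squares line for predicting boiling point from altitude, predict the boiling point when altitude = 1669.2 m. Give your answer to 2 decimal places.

b = Sxy/Sxx = -32025.83/7012743.76 = -0.004567
a = ȳ − b·x̄ = 72.65 − (-0.004567)·1448 = 79.262733
ŷ(1669.2) = a + b·1669.2 = 79.262733 + (-0.004567)·1669.2 = 71.639823

71.64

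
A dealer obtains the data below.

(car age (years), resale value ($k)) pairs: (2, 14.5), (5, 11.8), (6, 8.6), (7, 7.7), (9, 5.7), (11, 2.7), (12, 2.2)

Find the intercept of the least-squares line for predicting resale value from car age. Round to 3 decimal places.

17.103

n = 7, Σx = 52, Σy = 53.2, Σxy = 300.9, Σx² = 460
Sxx = Σx² − (Σx)²/n = 460 − 386.285714 = 73.714286
Sxy = Σxy − (Σx)(Σy)/n = 300.9 − 395.2 = -94.3
b = Sxy/Sxx = -94.3/73.714286 = -1.279264
a = ȳ − b·x̄ = 7.6 − (-1.279264)·7.428571 = 17.103101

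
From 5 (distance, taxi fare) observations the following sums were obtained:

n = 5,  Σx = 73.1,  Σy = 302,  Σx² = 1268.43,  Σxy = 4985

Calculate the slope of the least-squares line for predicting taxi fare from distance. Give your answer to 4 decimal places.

2.8530

Sxx = Σx² − (Σx)²/n = 1268.43 − 1068.722 = 199.708
Sxy = Σxy − (Σx)(Σy)/n = 4985 − 4415.24 = 569.76
b = Sxy/Sxx = 569.76/199.708 = 2.852965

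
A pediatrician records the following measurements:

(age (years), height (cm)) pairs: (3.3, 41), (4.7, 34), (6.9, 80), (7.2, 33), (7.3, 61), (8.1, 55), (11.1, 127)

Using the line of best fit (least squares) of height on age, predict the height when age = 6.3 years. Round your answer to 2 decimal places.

54.77

n = 7, Σx = 48.6, Σy = 431, Σxy = 3385.2, Σx² = 374.54
Sxx = Σx² − (Σx)²/n = 374.54 − 337.422857 = 37.117143
Sxy = Σxy − (Σx)(Σy)/n = 3385.2 − 2992.371429 = 392.828571
b = Sxy/Sxx = 392.828571/37.117143 = 10.583481
a = ȳ − b·x̄ = 61.571429 − 10.583481·6.942857 = -11.908167
ŷ(6.3) = a + b·6.3 = -11.908167 + 10.583481·6.3 = 54.767762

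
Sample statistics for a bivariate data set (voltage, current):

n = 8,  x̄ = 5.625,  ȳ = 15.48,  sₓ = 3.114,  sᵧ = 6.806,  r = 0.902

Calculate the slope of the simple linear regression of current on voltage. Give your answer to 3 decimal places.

b = r · sᵧ/sₓ = 0.902 · 6.806/3.114 = 1.971423

1.971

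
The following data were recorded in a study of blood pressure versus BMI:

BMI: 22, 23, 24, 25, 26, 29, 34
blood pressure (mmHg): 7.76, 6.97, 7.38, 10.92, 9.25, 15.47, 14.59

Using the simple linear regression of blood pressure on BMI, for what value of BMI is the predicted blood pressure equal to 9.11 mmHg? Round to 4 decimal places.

24.4675

n = 7, Σx = 183, Σy = 72.34, Σxy = 1966.34, Σx² = 4887
Sxx = Σx² − (Σx)²/n = 4887 − 4784.142857 = 102.857143
Sxy = Σxy − (Σx)(Σy)/n = 1966.34 − 1891.174286 = 75.165714
b = Sxy/Sxx = 75.165714/102.857143 = 0.730778
a = ȳ − b·x̄ = 10.334286 − 0.730778·26.142857 = -8.770333
Set a + b·x = 9.11: x = (9.11 − (-8.770333)) / 0.730778 = 24.467538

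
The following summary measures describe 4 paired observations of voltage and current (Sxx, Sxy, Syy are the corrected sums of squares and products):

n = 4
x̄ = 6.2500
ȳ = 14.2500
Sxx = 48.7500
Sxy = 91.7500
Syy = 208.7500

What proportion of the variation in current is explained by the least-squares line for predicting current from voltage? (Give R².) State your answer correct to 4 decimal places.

R² = Sxy²/(Sxx·Syy) = (91.75)²/(48.75·208.75) = 0.827201

0.8272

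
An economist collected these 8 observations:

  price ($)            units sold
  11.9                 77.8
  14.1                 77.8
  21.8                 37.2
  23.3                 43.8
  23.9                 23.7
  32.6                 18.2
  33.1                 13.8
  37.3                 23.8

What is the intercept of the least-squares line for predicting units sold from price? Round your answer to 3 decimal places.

n = 8, Σx = 198, Σy = 316.1, Σxy = 6358.57, Σx² = 5479.42
Sxx = Σx² − (Σx)²/n = 5479.42 − 4900.5 = 578.92
Sxy = Σxy − (Σx)(Σy)/n = 6358.57 − 7823.475 = -1464.905
b = Sxy/Sxx = -1464.905/578.92 = -2.530410
a = ȳ − b·x̄ = 39.5125 − (-2.530410)·24.75 = 102.140149

102.140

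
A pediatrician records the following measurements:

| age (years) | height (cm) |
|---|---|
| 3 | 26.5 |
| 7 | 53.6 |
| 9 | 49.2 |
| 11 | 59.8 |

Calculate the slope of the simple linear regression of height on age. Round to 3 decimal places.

3.916

n = 4, Σx = 30, Σy = 189.1, Σxy = 1555.3, Σx² = 260
Sxx = Σx² − (Σx)²/n = 260 − 225 = 35
Sxy = Σxy − (Σx)(Σy)/n = 1555.3 − 1418.25 = 137.05
b = Sxy/Sxx = 137.05/35 = 3.915714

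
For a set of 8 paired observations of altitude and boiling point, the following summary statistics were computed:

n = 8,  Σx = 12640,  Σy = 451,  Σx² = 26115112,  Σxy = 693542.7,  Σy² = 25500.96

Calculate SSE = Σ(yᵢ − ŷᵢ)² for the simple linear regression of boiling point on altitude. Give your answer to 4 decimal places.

Sxx = Σx² − (Σx)²/n = 26115112 − 19971200 = 6143912
Sxy = Σxy − (Σx)(Σy)/n = 693542.7 − 712580 = -19037.3
Syy = Σy² − (Σy)²/n = 25500.96 − 25425.125 = 75.835
b = Sxy/Sxx = -19037.3/6143912 = -0.003099
SSE = Syy − b·Sxy = 75.835 − (-0.003099)·(-19037.3) = 16.846722

16.8467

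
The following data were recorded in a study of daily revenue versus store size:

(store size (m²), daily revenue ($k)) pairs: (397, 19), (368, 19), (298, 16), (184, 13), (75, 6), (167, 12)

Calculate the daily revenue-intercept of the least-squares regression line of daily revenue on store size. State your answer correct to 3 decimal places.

n = 6, Σx = 1489, Σy = 85, Σxy = 24149, Σx² = 449207
Sxx = Σx² − (Σx)²/n = 449207 − 369520.166667 = 79686.833333
Sxy = Σxy − (Σx)(Σy)/n = 24149 − 21094.166667 = 3054.833333
b = Sxy/Sxx = 3054.833333/79686.833333 = 0.038335
a = ȳ − b·x̄ = 14.166667 − 0.038335·248.166667 = 4.653077

4.653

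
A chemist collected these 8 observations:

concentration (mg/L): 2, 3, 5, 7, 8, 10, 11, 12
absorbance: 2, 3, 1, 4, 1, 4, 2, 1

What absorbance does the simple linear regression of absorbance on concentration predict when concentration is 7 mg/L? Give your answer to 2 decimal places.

n = 8, Σx = 58, Σy = 18, Σxy = 128, Σx² = 516
Sxx = Σx² − (Σx)²/n = 516 − 420.5 = 95.5
Sxy = Σxy − (Σx)(Σy)/n = 128 − 130.5 = -2.5
b = Sxy/Sxx = -2.5/95.5 = -0.026178
a = ȳ − b·x̄ = 2.25 − (-0.026178)·7.25 = 2.439791
ŷ(7) = a + b·7 = 2.439791 + (-0.026178)·7 = 2.256545

2.26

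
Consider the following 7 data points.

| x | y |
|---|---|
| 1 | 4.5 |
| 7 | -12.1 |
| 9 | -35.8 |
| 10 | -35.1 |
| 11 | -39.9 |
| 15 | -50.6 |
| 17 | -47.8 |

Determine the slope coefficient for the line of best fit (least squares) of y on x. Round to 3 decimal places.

-3.590

n = 7, Σx = 70, Σy = -216.8, Σxy = -2763.9, Σx² = 866
Sxx = Σx² − (Σx)²/n = 866 − 700 = 166
Sxy = Σxy − (Σx)(Σy)/n = -2763.9 − (-2168) = -595.9
b = Sxy/Sxx = -595.9/166 = -3.589759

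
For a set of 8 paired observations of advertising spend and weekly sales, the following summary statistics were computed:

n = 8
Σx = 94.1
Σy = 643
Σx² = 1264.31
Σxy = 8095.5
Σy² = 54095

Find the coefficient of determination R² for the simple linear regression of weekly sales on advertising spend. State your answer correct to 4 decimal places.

0.7452

Sxx = Σx² − (Σx)²/n = 1264.31 − 1106.85125 = 157.45875
Sxy = Σxy − (Σx)(Σy)/n = 8095.5 − 7563.2875 = 532.2125
Syy = Σy² − (Σy)²/n = 54095 − 51681.125 = 2413.875
R² = Sxy²/(Sxx·Syy) = (532.2125)²/(157.45875·2413.875) = 0.745227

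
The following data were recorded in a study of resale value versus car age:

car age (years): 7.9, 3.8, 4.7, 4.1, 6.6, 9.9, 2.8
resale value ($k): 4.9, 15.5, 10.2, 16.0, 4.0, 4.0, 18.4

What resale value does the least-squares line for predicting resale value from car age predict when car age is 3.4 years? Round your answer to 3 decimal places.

15.509

n = 7, Σx = 39.8, Σy = 73, Σxy = 328.67, Σx² = 265.16
Sxx = Σx² − (Σx)²/n = 265.16 − 226.291429 = 38.868571
Sxy = Σxy − (Σx)(Σy)/n = 328.67 − 415.057143 = -86.387143
b = Sxy/Sxx = -86.387143/38.868571 = -2.222545
a = ȳ − b·x̄ = 10.428571 − (-2.222545)·5.685714 = 23.065326
ŷ(3.4) = a + b·3.4 = 23.065326 + (-2.222545)·3.4 = 15.508674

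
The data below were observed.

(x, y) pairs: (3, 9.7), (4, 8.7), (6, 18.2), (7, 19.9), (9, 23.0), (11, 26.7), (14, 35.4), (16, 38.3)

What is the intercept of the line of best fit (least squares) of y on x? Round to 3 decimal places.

n = 8, Σx = 70, Σy = 179.9, Σxy = 1921.5, Σx² = 764
Sxx = Σx² − (Σx)²/n = 764 − 612.5 = 151.5
Sxy = Σxy − (Σx)(Σy)/n = 1921.5 − 1574.125 = 347.375
b = Sxy/Sxx = 347.375/151.5 = 2.292904
a = ȳ − b·x̄ = 22.4875 − 2.292904·8.75 = 2.424587

2.425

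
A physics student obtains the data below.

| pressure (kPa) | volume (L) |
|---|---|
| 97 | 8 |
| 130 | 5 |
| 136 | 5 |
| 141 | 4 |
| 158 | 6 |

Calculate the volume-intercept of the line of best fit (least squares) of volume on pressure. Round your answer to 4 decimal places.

11.5015

n = 5, Σx = 662, Σy = 28, Σxy = 3618, Σx² = 89650
Sxx = Σx² − (Σx)²/n = 89650 − 87648.8 = 2001.2
Sxy = Σxy − (Σx)(Σy)/n = 3618 − 3707.2 = -89.2
b = Sxy/Sxx = -89.2/2001.2 = -0.044573
a = ȳ − b·x̄ = 5.6 − (-0.044573)·132.4 = 11.501499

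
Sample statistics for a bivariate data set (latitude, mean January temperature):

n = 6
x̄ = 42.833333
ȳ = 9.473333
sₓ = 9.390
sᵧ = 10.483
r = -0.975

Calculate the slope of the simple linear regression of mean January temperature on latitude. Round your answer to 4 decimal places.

-1.0885

b = r · sᵧ/sₓ = -0.975 · 10.483/9.39 = -1.088490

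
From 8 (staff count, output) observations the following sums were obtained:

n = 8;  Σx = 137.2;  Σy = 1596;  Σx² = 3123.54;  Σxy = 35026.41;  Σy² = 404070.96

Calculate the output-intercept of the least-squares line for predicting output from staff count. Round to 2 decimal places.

29.13

Sxx = Σx² − (Σx)²/n = 3123.54 − 2352.98 = 770.56
Sxy = Σxy − (Σx)(Σy)/n = 35026.41 − 27371.4 = 7655.01
b = Sxy/Sxx = 7655.01/770.56 = 9.934346
a = ȳ − b·x̄ = 199.5 − 9.934346·17.15 = 29.125958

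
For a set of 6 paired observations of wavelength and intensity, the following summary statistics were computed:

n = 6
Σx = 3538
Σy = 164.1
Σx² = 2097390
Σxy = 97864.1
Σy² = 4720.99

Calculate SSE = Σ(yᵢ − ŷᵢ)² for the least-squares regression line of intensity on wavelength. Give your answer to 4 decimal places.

Sxx = Σx² − (Σx)²/n = 2097390 − 2086240.666667 = 11149.333333
Sxy = Σxy − (Σx)(Σy)/n = 97864.1 − 96764.3 = 1099.8
Syy = Σy² − (Σy)²/n = 4720.99 − 4488.135 = 232.855
b = Sxy/Sxx = 1099.8/11149.333333 = 0.098643
SSE = Syy − b·Sxy = 232.855 − 0.098643·1099.8 = 124.367792

124.3678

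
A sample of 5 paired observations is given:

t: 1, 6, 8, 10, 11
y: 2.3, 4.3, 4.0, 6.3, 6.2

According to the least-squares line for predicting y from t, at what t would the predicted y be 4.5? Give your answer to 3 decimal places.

n = 5, Σx = 36, Σy = 23.1, Σxy = 191.3, Σx² = 322
Sxx = Σx² − (Σx)²/n = 322 − 259.2 = 62.8
Sxy = Σxy − (Σx)(Σy)/n = 191.3 − 166.32 = 24.98
b = Sxy/Sxx = 24.98/62.8 = 0.397771
a = ȳ − b·x̄ = 4.62 − 0.397771·7.2 = 1.756051
Set a + b·x = 4.5: x = (4.5 − 1.756051) / 0.397771 = 6.898319

6.898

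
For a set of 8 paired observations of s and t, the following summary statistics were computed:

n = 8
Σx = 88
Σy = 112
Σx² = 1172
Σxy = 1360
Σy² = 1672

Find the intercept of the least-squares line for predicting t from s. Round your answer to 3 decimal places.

7.098

Sxx = Σx² − (Σx)²/n = 1172 − 968 = 204
Sxy = Σxy − (Σx)(Σy)/n = 1360 − 1232 = 128
b = Sxy/Sxx = 128/204 = 0.627451
a = ȳ − b·x̄ = 14 − 0.627451·11 = 7.098039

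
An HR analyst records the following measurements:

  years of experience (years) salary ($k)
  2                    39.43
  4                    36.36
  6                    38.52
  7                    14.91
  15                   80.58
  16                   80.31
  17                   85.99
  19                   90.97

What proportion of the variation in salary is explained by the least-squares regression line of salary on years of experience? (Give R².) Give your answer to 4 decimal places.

n = 8, Σx = 86, Σy = 467.07, Σxy = 6243.71, Σx² = 1236, Σy² = 33195.5265
Sxx = Σx² − (Σx)²/n = 1236 − 924.5 = 311.5
Sxy = Σxy − (Σx)(Σy)/n = 6243.71 − 5021.0025 = 1222.7075
Syy = Σy² − (Σy)²/n = 33195.5265 − 27269.298113 = 5926.228388
R² = Sxy²/(Sxx·Syy) = (1222.7075)²/(311.5·5926.228388) = 0.809858

0.8099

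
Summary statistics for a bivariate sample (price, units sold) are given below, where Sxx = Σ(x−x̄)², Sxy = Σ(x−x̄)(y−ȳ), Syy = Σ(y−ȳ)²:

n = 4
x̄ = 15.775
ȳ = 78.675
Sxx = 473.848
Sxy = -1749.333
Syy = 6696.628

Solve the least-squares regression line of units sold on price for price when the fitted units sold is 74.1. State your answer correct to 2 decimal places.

b = Sxy/Sxx = -1749.333/473.848 = -3.691760
a = ȳ − b·x̄ = 78.675 − (-3.691760)·15.775 = 136.912511
Set a + b·x = 74.1: x = (74.1 − 136.912511) / (-3.691760) = 17.014246

17.01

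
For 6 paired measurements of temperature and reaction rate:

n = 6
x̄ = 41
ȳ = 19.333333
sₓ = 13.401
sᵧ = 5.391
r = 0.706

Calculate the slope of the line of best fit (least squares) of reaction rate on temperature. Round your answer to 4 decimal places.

b = r · sᵧ/sₓ = 0.706 · 5.391/13.401 = 0.284012

0.2840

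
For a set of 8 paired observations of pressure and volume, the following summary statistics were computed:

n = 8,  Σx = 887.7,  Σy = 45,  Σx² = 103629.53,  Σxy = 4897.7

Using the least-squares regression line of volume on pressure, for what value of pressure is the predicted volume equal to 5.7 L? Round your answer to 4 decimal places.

Sxx = Σx² − (Σx)²/n = 103629.53 − 98501.41125 = 5128.11875
Sxy = Σxy − (Σx)(Σy)/n = 4897.7 − 4993.3125 = -95.6125
b = Sxy/Sxx = -95.6125/5128.11875 = -0.018645
a = ȳ − b·x̄ = 5.625 − (-0.018645)·110.9625 = 7.693868
Set a + b·x = 5.7: x = (5.7 − 7.693868) / (-0.018645) = 106.939920

106.9399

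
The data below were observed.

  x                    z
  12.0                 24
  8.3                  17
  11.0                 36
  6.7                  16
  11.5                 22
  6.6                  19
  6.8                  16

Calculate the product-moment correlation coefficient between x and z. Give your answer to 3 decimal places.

n = 7, Σx = 62.9, Σy = 150, Σxy = 1419.5, Σx² = 600.83, Σy² = 3518
Sxx = Σx² − (Σx)²/n = 600.83 − 565.201429 = 35.628571
Sxy = Σxy − (Σx)(Σy)/n = 1419.5 − 1347.857143 = 71.642857
Syy = Σy² − (Σy)²/n = 3518 − 3214.285714 = 303.714286
r = Sxy/√(Sxx·Syy) = 71.642857/√(10820.906122) = 71.642857/104.023584 = 0.688717

0.689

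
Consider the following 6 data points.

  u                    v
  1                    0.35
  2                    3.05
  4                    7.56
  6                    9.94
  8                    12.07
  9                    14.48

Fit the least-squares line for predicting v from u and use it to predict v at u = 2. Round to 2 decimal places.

n = 6, Σx = 30, Σy = 47.45, Σxy = 323.21, Σx² = 202
Sxx = Σx² − (Σx)²/n = 202 − 150 = 52
Sxy = Σxy − (Σx)(Σy)/n = 323.21 − 237.25 = 85.96
b = Sxy/Sxx = 85.96/52 = 1.653077
a = ȳ − b·x̄ = 7.908333 − 1.653077·5 = -0.357051
ŷ(2) = a + b·2 = -0.357051 + 1.653077·2 = 2.949103

2.95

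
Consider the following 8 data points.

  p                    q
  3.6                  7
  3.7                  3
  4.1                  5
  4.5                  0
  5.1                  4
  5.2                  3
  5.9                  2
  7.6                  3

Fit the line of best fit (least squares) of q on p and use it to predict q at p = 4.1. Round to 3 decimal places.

n = 8, Σx = 39.7, Σy = 27, Σxy = 127.4, Σx² = 209.33
Sxx = Σx² − (Σx)²/n = 209.33 − 197.01125 = 12.31875
Sxy = Σxy − (Σx)(Σy)/n = 127.4 − 133.9875 = -6.5875
b = Sxy/Sxx = -6.5875/12.31875 = -0.534754
a = ȳ − b·x̄ = 3.375 − (-0.534754)·4.9625 = 6.028716
ŷ(4.1) = a + b·4.1 = 6.028716 + (-0.534754)·4.1 = 3.836225

3.836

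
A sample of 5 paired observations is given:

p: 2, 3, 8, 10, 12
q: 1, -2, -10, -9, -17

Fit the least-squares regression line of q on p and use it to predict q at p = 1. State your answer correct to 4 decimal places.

1.9947

n = 5, Σx = 35, Σy = -37, Σxy = -378, Σx² = 321
Sxx = Σx² − (Σx)²/n = 321 − 245 = 76
Sxy = Σxy − (Σx)(Σy)/n = -378 − (-259) = -119
b = Sxy/Sxx = -119/76 = -1.565789
a = ȳ − b·x̄ = -7.4 − (-1.565789)·7 = 3.560526
ŷ(1) = a + b·1 = 3.560526 + (-1.565789)·1 = 1.994737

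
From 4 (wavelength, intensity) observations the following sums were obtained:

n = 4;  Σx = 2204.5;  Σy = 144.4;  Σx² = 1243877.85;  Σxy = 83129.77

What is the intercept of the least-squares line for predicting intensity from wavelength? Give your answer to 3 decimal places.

Sxx = Σx² − (Σx)²/n = 1243877.85 − 1214955.0625 = 28922.7875
Sxy = Σxy − (Σx)(Σy)/n = 83129.77 − 79582.45 = 3547.32
b = Sxy/Sxx = 3547.32/28922.7875 = 0.122648
a = ȳ − b·x̄ = 36.1 − 0.122648·551.125 = -31.494340

-31.494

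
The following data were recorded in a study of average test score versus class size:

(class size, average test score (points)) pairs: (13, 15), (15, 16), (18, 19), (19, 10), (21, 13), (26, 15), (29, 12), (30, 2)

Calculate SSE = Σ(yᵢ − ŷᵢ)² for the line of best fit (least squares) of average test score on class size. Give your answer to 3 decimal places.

111.713

n = 8, Σx = 171, Σy = 102, Σxy = 2038, Σx² = 3937, Σy² = 1484
Sxx = Σx² − (Σx)²/n = 3937 − 3655.125 = 281.875
Sxy = Σxy − (Σx)(Σy)/n = 2038 − 2180.25 = -142.25
Syy = Σy² − (Σy)²/n = 1484 − 1300.5 = 183.5
b = Sxy/Sxx = -142.25/281.875 = -0.504656
SSE = Syy − b·Sxy = 183.5 − (-0.504656)·(-142.25) = 111.712639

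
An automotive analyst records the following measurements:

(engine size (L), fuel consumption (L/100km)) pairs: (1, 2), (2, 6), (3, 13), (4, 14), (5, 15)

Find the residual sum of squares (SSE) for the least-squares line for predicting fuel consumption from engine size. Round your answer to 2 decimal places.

n = 5, Σx = 15, Σy = 50, Σxy = 184, Σx² = 55, Σy² = 630
Sxx = Σx² − (Σx)²/n = 55 − 45 = 10
Sxy = Σxy − (Σx)(Σy)/n = 184 − 150 = 34
Syy = Σy² − (Σy)²/n = 630 − 500 = 130
b = Sxy/Sxx = 34/10 = 3.4
SSE = Syy − b·Sxy = 130 − 3.4·34 = 14.4

14.40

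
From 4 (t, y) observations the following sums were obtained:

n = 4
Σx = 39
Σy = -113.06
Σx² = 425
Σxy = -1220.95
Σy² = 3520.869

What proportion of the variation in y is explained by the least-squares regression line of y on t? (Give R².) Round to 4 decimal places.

0.9667

Sxx = Σx² − (Σx)²/n = 425 − 380.25 = 44.75
Sxy = Σxy − (Σx)(Σy)/n = -1220.95 − (-1102.335) = -118.615
Syy = Σy² − (Σy)²/n = 3520.869 − 3195.6409 = 325.2281
R² = Sxy²/(Sxx·Syy) = (-118.615)²/(44.75·325.2281) = 0.966714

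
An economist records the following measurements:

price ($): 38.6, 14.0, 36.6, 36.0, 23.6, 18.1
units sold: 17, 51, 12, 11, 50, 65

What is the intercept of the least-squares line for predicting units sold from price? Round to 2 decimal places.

92.01

n = 6, Σx = 166.9, Σy = 206, Σxy = 4561.9, Σx² = 5206.09
Sxx = Σx² − (Σx)²/n = 5206.09 − 4642.601667 = 563.488333
Sxy = Σxy − (Σx)(Σy)/n = 4561.9 − 5730.233333 = -1168.333333
b = Sxy/Sxx = -1168.333333/563.488333 = -2.073394
a = ȳ − b·x̄ = 34.333333 − (-2.073394)·27.816667 = 92.008243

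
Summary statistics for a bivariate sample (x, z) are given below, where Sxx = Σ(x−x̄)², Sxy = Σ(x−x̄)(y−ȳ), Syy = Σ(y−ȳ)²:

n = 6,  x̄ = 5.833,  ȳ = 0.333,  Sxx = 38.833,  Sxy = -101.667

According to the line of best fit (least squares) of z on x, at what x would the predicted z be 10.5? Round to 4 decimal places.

1.9496

b = Sxy/Sxx = -101.667/38.833 = -2.618057
a = ȳ − b·x̄ = 0.333 − (-2.618057)·5.833 = 15.604125
Set a + b·x = 10.5: x = (10.5 − 15.604125) / (-2.618057) = 1.949585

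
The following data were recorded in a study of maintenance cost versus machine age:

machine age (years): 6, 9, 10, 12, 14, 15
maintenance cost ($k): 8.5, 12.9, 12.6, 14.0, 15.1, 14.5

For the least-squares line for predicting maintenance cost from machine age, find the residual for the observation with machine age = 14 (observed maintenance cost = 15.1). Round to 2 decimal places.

n = 6, Σx = 66, Σy = 77.6, Σxy = 890, Σx² = 782
Sxx = Σx² − (Σx)²/n = 782 − 726 = 56
Sxy = Σxy − (Σx)(Σy)/n = 890 − 853.6 = 36.4
b = Sxy/Sxx = 36.4/56 = 0.65
a = ȳ − b·x̄ = 12.933333 − 0.65·11 = 5.783333
ŷ(14) = 5.783333 + 0.65·14 = 14.883333
residual = y − ŷ = 15.1 − 14.883333 = 0.216667

0.22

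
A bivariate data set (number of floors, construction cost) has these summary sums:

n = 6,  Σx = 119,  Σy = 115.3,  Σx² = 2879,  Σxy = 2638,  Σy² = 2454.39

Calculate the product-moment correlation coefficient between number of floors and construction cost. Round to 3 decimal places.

Sxx = Σx² − (Σx)²/n = 2879 − 2360.166667 = 518.833333
Sxy = Σxy − (Σx)(Σy)/n = 2638 − 2286.783333 = 351.216667
Syy = Σy² − (Σy)²/n = 2454.39 − 2215.681667 = 238.708333
r = Sxy/√(Sxx·Syy) = 351.216667/√(123849.840278) = 351.216667/351.923060 = 0.997993

0.998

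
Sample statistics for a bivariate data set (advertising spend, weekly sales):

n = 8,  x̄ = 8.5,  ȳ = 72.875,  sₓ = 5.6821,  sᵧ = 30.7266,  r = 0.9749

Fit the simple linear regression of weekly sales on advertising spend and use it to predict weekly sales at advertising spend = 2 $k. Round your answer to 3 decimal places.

b = r · sᵧ/sₓ = 0.9749 · 30.7266/5.6821 = 5.271882
a = ȳ − b·x̄ = 72.875 − 5.271882·8.5 = 28.064001
ŷ(2) = a + b·2 = 28.064001 + 5.271882·2 = 38.607765

38.608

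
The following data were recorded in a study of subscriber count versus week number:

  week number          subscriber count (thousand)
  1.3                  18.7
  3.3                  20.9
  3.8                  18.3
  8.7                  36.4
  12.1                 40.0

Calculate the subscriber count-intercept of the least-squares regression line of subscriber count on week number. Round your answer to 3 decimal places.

13.545

n = 5, Σx = 29.2, Σy = 134.3, Σxy = 963.5, Σx² = 249.12
Sxx = Σx² − (Σx)²/n = 249.12 − 170.528 = 78.592
Sxy = Σxy − (Σx)(Σy)/n = 963.5 − 784.312 = 179.188
b = Sxy/Sxx = 179.188/78.592 = 2.279978
a = ȳ − b·x̄ = 26.86 − 2.279978·5.84 = 13.544931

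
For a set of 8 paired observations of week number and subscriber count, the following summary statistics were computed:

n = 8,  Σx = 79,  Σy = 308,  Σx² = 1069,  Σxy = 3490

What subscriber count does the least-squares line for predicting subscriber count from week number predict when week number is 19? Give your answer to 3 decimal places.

Sxx = Σx² − (Σx)²/n = 1069 − 780.125 = 288.875
Sxy = Σxy − (Σx)(Σy)/n = 3490 − 3041.5 = 448.5
b = Sxy/Sxx = 448.5/288.875 = 1.552575
a = ȳ − b·x̄ = 38.5 − 1.552575·9.875 = 23.168325
ŷ(19) = a + b·19 = 23.168325 + 1.552575·19 = 52.667244

52.667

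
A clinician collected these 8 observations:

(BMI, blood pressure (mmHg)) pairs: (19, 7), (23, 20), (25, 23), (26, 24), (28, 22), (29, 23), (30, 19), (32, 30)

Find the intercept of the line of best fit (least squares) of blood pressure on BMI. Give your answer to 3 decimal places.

n = 8, Σx = 212, Σy = 168, Σxy = 4605, Σx² = 5740
Sxx = Σx² − (Σx)²/n = 5740 − 5618 = 122
Sxy = Σxy − (Σx)(Σy)/n = 4605 − 4452 = 153
b = Sxy/Sxx = 153/122 = 1.254098
a = ȳ − b·x̄ = 21 − 1.254098·26.5 = -12.233607

-12.234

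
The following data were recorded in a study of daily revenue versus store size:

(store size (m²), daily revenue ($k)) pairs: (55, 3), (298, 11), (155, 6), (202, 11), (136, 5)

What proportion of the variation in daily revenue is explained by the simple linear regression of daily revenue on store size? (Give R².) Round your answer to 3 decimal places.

n = 5, Σx = 846, Σy = 36, Σxy = 7275, Σx² = 175154, Σy² = 312
Sxx = Σx² − (Σx)²/n = 175154 − 143143.2 = 32010.8
Sxy = Σxy − (Σx)(Σy)/n = 7275 − 6091.2 = 1183.8
Syy = Σy² − (Σy)²/n = 312 − 259.2 = 52.8
R² = Sxy²/(Sxx·Syy) = (1183.8)²/(32010.8·52.8) = 0.829137

0.829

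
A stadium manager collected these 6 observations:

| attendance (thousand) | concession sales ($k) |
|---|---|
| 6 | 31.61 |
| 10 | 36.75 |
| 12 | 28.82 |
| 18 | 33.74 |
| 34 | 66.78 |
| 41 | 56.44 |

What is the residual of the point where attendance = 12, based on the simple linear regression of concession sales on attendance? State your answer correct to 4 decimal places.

n = 6, Σx = 121, Σy = 254.14, Σxy = 6094.88, Σx² = 3441
Sxx = Σx² − (Σx)²/n = 3441 − 2440.166667 = 1000.833333
Sxy = Σxy − (Σx)(Σy)/n = 6094.88 − 5125.156667 = 969.723333
b = Sxy/Sxx = 969.723333/1000.833333 = 0.968916
a = ȳ − b·x̄ = 42.356667 − 0.968916·20.166667 = 22.816863
ŷ(12) = 22.816863 + 0.968916·12 = 34.443853
residual = y − ŷ = 28.82 − 34.443853 = -5.623853

-5.6239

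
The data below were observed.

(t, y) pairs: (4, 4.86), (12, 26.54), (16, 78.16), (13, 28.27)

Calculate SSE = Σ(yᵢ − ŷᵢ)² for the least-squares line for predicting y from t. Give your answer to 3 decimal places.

n = 4, Σx = 45, Σy = 137.83, Σxy = 1955.99, Σx² = 585, Σy² = 7636.1697
Sxx = Σx² − (Σx)²/n = 585 − 506.25 = 78.75
Sxy = Σxy − (Σx)(Σy)/n = 1955.99 − 1550.5875 = 405.4025
Syy = Σy² − (Σy)²/n = 7636.1697 − 4749.277225 = 2886.892475
b = Sxy/Sxx = 405.4025/78.75 = 5.147968
SSE = Syy − b·Sxy = 2886.892475 − 5.147968·405.4025 = 799.893275

799.893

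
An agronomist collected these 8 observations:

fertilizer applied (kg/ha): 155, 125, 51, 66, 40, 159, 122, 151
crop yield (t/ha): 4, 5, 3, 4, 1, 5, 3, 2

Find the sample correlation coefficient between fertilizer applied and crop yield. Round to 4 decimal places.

0.4811

n = 8, Σx = 869, Σy = 27, Σxy = 3165, Σx² = 111173, Σy² = 105
Sxx = Σx² − (Σx)²/n = 111173 − 94395.125 = 16777.875
Sxy = Σxy − (Σx)(Σy)/n = 3165 − 2932.875 = 232.125
Syy = Σy² − (Σy)²/n = 105 − 91.125 = 13.875
r = Sxy/√(Sxx·Syy) = 232.125/√(232793.015625) = 232.125/482.486285 = 0.481102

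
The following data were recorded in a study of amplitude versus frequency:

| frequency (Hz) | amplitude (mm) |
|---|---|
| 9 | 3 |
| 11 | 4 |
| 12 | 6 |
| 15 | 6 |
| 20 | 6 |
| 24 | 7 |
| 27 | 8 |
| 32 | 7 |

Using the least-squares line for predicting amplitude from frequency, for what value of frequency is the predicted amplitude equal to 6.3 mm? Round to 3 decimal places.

n = 8, Σx = 150, Σy = 47, Σxy = 961, Σx² = 3300
Sxx = Σx² − (Σx)²/n = 3300 − 2812.5 = 487.5
Sxy = Σxy − (Σx)(Σy)/n = 961 − 881.25 = 79.75
b = Sxy/Sxx = 79.75/487.5 = 0.163590
a = ȳ − b·x̄ = 5.875 − 0.163590·18.75 = 2.807692
Set a + b·x = 6.3: x = (6.3 − 2.807692) / 0.163590 = 21.347962

21.348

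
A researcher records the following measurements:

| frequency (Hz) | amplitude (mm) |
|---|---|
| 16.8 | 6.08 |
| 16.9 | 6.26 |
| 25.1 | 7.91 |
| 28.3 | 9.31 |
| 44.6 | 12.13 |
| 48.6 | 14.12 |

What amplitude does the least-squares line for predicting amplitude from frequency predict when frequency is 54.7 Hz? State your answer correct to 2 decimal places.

15.12

n = 6, Σx = 180.3, Σy = 55.81, Σxy = 1897.182, Σx² = 6349.87
Sxx = Σx² − (Σx)²/n = 6349.87 − 5418.015 = 931.855
Sxy = Σxy − (Σx)(Σy)/n = 1897.182 − 1677.0905 = 220.0915
b = Sxy/Sxx = 220.0915/931.855 = 0.236186
a = ȳ − b·x̄ = 9.301667 − 0.236186·30.05 = 2.204265
ŷ(54.7) = a + b·54.7 = 2.204265 + 0.236186·54.7 = 15.123662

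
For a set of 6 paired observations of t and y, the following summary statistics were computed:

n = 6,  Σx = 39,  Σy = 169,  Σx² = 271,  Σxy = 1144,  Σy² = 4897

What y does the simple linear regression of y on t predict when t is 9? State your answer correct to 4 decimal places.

Sxx = Σx² − (Σx)²/n = 271 − 253.5 = 17.5
Sxy = Σxy − (Σx)(Σy)/n = 1144 − 1098.5 = 45.5
b = Sxy/Sxx = 45.5/17.5 = 2.6
a = ȳ − b·x̄ = 28.166667 − 2.6·6.5 = 11.266667
ŷ(9) = a + b·9 = 11.266667 + 2.6·9 = 34.666667

34.6667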